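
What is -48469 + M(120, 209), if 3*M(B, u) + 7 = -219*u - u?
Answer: -63798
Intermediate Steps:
M(B, u) = -7/3 - 220*u/3 (M(B, u) = -7/3 + (-219*u - u)/3 = -7/3 + (-220*u)/3 = -7/3 - 220*u/3)
-48469 + M(120, 209) = -48469 + (-7/3 - 220/3*209) = -48469 + (-7/3 - 45980/3) = -48469 - 15329 = -63798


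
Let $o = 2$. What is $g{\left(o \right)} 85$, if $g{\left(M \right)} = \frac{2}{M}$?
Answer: $85$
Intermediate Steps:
$g{\left(o \right)} 85 = \frac{2}{2} \cdot 85 = 2 \cdot \frac{1}{2} \cdot 85 = 1 \cdot 85 = 85$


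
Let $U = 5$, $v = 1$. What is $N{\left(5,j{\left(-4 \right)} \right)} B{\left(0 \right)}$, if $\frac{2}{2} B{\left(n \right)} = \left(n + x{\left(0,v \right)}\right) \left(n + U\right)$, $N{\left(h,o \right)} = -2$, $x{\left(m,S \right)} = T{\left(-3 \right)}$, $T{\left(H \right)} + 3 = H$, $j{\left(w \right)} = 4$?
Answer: $60$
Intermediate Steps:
$T{\left(H \right)} = -3 + H$
$x{\left(m,S \right)} = -6$ ($x{\left(m,S \right)} = -3 - 3 = -6$)
$B{\left(n \right)} = \left(-6 + n\right) \left(5 + n\right)$ ($B{\left(n \right)} = \left(n - 6\right) \left(n + 5\right) = \left(-6 + n\right) \left(5 + n\right)$)
$N{\left(5,j{\left(-4 \right)} \right)} B{\left(0 \right)} = - 2 \left(-30 + 0^{2} - 0\right) = - 2 \left(-30 + 0 + 0\right) = \left(-2\right) \left(-30\right) = 60$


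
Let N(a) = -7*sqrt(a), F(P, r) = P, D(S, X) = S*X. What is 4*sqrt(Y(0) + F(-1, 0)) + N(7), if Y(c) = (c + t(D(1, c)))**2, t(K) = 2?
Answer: -7*sqrt(7) + 4*sqrt(3) ≈ -11.592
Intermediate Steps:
Y(c) = (2 + c)**2 (Y(c) = (c + 2)**2 = (2 + c)**2)
4*sqrt(Y(0) + F(-1, 0)) + N(7) = 4*sqrt((2 + 0)**2 - 1) - 7*sqrt(7) = 4*sqrt(2**2 - 1) - 7*sqrt(7) = 4*sqrt(4 - 1) - 7*sqrt(7) = 4*sqrt(3) - 7*sqrt(7) = -7*sqrt(7) + 4*sqrt(3)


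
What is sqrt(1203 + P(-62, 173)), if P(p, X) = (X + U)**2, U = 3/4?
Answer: sqrt(502273)/4 ≈ 177.18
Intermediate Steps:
U = 3/4 (U = 3*(1/4) = 3/4 ≈ 0.75000)
P(p, X) = (3/4 + X)**2 (P(p, X) = (X + 3/4)**2 = (3/4 + X)**2)
sqrt(1203 + P(-62, 173)) = sqrt(1203 + (3 + 4*173)**2/16) = sqrt(1203 + (3 + 692)**2/16) = sqrt(1203 + (1/16)*695**2) = sqrt(1203 + (1/16)*483025) = sqrt(1203 + 483025/16) = sqrt(502273/16) = sqrt(502273)/4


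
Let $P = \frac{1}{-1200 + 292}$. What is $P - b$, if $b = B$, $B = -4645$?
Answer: $\frac{4217659}{908} \approx 4645.0$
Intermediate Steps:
$P = - \frac{1}{908}$ ($P = \frac{1}{-908} = - \frac{1}{908} \approx -0.0011013$)
$b = -4645$
$P - b = - \frac{1}{908} - -4645 = - \frac{1}{908} + 4645 = \frac{4217659}{908}$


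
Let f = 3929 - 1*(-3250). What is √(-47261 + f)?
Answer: 7*I*√818 ≈ 200.2*I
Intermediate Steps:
f = 7179 (f = 3929 + 3250 = 7179)
√(-47261 + f) = √(-47261 + 7179) = √(-40082) = 7*I*√818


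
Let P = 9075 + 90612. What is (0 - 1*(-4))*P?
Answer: 398748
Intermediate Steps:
P = 99687
(0 - 1*(-4))*P = (0 - 1*(-4))*99687 = (0 + 4)*99687 = 4*99687 = 398748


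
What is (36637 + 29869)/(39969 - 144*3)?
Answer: 66506/39537 ≈ 1.6821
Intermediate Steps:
(36637 + 29869)/(39969 - 144*3) = 66506/(39969 - 432) = 66506/39537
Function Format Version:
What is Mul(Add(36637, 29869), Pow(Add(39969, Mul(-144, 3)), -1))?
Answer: Rational(66506, 39537) ≈ 1.6821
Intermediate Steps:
Mul(Add(36637, 29869), Pow(Add(39969, Mul(-144, 3)), -1)) = Mul(66506, Pow(Add(39969, -432), -1)) = Mul(66506, Pow(39537, -1)) = Mul(66506, Rational(1, 39537)) = Rational(66506, 39537)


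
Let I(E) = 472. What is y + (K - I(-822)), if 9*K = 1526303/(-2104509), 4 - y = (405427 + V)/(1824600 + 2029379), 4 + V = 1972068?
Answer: -34213322865973840/72996601421799 ≈ -468.70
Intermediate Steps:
V = 1972064 (V = -4 + 1972068 = 1972064)
y = 13038425/3853979 (y = 4 - (405427 + 1972064)/(1824600 + 2029379) = 4 - 2377491/3853979 = 13038425/3853979 ≈ 3.3831)
K = -1526303/18940581 (K = (1526303/(-2104509))/9 = (1526303*(-1/2104509))/9 = (⅑)*(-1526303/2104509) = -1526303/18940581 ≈ -0.080584)
y + (K - I(-822)) = 13038425/3853979 + (-1526303/18940581 - 1*472) = 13038425/3853979 + (-1526303/18940581 - 472) = 13038425/3853979 - 8941480535/18940581 = -34213322865973840/72996601421799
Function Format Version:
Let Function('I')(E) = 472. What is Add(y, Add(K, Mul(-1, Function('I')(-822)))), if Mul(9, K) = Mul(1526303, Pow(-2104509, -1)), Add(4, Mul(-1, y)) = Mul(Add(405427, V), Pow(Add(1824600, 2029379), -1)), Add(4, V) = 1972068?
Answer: Rational(-34213322865973840, 72996601421799) ≈ -468.70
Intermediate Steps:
V = 1972064 (V = Add(-4, 1972068) = 1972064)
y = Rational(13038425, 3853979) (y = Add(4, Mul(-1, Mul(Add(405427, 1972064), Pow(Add(1824600, 2029379), -1)))) = Add(4, Mul(-1, Mul(2377491, Pow(3853979, -1)))) = Add(4, Mul(-1, Mul(2377491, Rational(1, 3853979)))) = Add(4, Mul(-1, Rational(2377491, 3853979))) = Add(4, Rational(-2377491, 3853979)) = Rational(13038425, 3853979) ≈ 3.3831)
K = Rational(-1526303, 18940581) (K = Mul(Rational(1, 9), Mul(1526303, Pow(-2104509, -1))) = Mul(Rational(1, 9), Mul(1526303, Rational(-1, 2104509))) = Mul(Rational(1, 9), Rational(-1526303, 2104509)) = Rational(-1526303, 18940581) ≈ -0.080584)
Add(y, Add(K, Mul(-1, Function('I')(-822)))) = Add(Rational(13038425, 3853979), Add(Rational(-1526303, 18940581), Mul(-1, 472))) = Add(Rational(13038425, 3853979), Add(Rational(-1526303, 18940581), -472)) = Add(Rational(13038425, 3853979), Rational(-8941480535, 18940581)) = Rational(-34213322865973840, 72996601421799)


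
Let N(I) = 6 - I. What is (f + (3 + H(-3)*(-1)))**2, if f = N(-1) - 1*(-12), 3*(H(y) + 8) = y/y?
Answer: 7921/9 ≈ 880.11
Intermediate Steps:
H(y) = -23/3 (H(y) = -8 + (y/y)/3 = -8 + (1/3)*1 = -8 + 1/3 = -23/3)
f = 19 (f = (6 - 1*(-1)) - 1*(-12) = (6 + 1) + 12 = 7 + 12 = 19)
(f + (3 + H(-3)*(-1)))**2 = (19 + (3 - 23/3*(-1)))**2 = (19 + (3 + 23/3))**2 = (19 + 32/3)**2 = (89/3)**2 = 7921/9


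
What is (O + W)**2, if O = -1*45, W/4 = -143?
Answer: 380689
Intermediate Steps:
W = -572 (W = 4*(-143) = -572)
O = -45
(O + W)**2 = (-45 - 572)**2 = (-617)**2 = 380689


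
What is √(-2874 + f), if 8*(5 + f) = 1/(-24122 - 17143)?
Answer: I*√8715309960770/55020 ≈ 53.656*I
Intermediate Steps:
f = -1650601/330120 (f = -5 + 1/(8*(-24122 - 17143)) = -5 + (⅛)/(-41265) = -5 + (⅛)*(-1/41265) = -5 - 1/330120 = -1650601/330120 ≈ -5.0000)
√(-2874 + f) = √(-2874 - 1650601/330120) = √(-950415481/330120) = I*√8715309960770/55020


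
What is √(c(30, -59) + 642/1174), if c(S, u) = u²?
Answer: 2*√299908279/587 ≈ 59.005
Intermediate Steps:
√(c(30, -59) + 642/1174) = √((-59)² + 642/1174) = √(3481 + 642*(1/1174)) = √(3481 + 321/587) = √(2043668/587) = 2*√299908279/587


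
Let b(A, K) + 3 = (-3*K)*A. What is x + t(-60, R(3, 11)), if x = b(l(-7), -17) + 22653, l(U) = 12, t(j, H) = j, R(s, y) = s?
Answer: 23202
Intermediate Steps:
b(A, K) = -3 - 3*A*K (b(A, K) = -3 + (-3*K)*A = -3 - 3*A*K)
x = 23262 (x = (-3 - 3*12*(-17)) + 22653 = (-3 + 612) + 22653 = 609 + 22653 = 23262)
x + t(-60, R(3, 11)) = 23262 - 60 = 23202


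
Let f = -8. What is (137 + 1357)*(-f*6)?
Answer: 71712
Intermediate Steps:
(137 + 1357)*(-f*6) = (137 + 1357)*(-1*(-8)*6) = 1494*(8*6) = 1494*48 = 71712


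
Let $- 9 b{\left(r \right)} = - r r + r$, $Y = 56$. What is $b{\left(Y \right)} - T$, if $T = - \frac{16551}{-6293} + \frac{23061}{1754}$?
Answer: $\frac{32429419817}{99341298} \approx 326.44$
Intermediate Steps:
$b{\left(r \right)} = - \frac{r}{9} + \frac{r^{2}}{9}$ ($b{\left(r \right)} = - \frac{- r r + r}{9} = - \frac{- r^{2} + r}{9} = - \frac{r - r^{2}}{9} = - \frac{r}{9} + \frac{r^{2}}{9}$)
$T = \frac{174153327}{11037922}$ ($T = \left(-16551\right) \left(- \frac{1}{6293}\right) + 23061 \cdot \frac{1}{1754} = \frac{16551}{6293} + \frac{23061}{1754} = \frac{174153327}{11037922} \approx 15.778$)
$b{\left(Y \right)} - T = \frac{1}{9} \cdot 56 \left(-1 + 56\right) - \frac{174153327}{11037922} = \frac{1}{9} \cdot 56 \cdot 55 - \frac{174153327}{11037922} = \frac{3080}{9} - \frac{174153327}{11037922} = \frac{32429419817}{99341298}$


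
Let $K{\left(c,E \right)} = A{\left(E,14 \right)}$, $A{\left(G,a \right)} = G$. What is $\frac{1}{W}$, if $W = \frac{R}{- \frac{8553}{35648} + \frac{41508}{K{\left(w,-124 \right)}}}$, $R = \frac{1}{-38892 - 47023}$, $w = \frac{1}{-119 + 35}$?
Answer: $\frac{31804396076685}{1105088} \approx 2.878 \cdot 10^{7}$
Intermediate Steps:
$w = - \frac{1}{84}$ ($w = \frac{1}{-84} = - \frac{1}{84} \approx -0.011905$)
$K{\left(c,E \right)} = E$
$R = - \frac{1}{85915}$ ($R = \frac{1}{-85915} = - \frac{1}{85915} \approx -1.1639 \cdot 10^{-5}$)
$W = \frac{1105088}{31804396076685}$ ($W = - \frac{1}{85915 \left(- \frac{8553}{35648} + \frac{41508}{-124}\right)} = - \frac{1}{85915 \left(\left(-8553\right) \frac{1}{35648} + 41508 \left(- \frac{1}{124}\right)\right)} = - \frac{1}{85915 \left(- \frac{8553}{35648} - \frac{10377}{31}\right)} = - \frac{1}{85915 \left(- \frac{370184439}{1105088}\right)} = \left(- \frac{1}{85915}\right) \left(- \frac{1105088}{370184439}\right) = \frac{1105088}{31804396076685} \approx 3.4746 \cdot 10^{-8}$)
$\frac{1}{W} = \frac{1}{\frac{1105088}{31804396076685}} = \frac{31804396076685}{1105088}$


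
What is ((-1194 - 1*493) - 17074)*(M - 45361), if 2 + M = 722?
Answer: 837509801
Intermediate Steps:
M = 720 (M = -2 + 722 = 720)
((-1194 - 1*493) - 17074)*(M - 45361) = ((-1194 - 1*493) - 17074)*(720 - 45361) = ((-1194 - 493) - 17074)*(-44641) = (-1687 - 17074)*(-44641) = -18761*(-44641) = 837509801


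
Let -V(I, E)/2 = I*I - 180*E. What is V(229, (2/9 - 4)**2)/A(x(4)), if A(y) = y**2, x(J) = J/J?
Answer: -897698/9 ≈ -99744.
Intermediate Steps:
x(J) = 1
V(I, E) = -2*I**2 + 360*E (V(I, E) = -2*(I*I - 180*E) = -2*(I**2 - 180*E) = -2*I**2 + 360*E)
V(229, (2/9 - 4)**2)/A(x(4)) = (-2*229**2 + 360*(2/9 - 4)**2)/(1**2) = (-2*52441 + 360*(2*(1/9) - 4)**2)/1 = (-104882 + 360*(2/9 - 4)**2)*1 = (-104882 + 360*(-34/9)**2)*1 = (-104882 + 360*(1156/81))*1 = (-104882 + 46240/9)*1 = -897698/9*1 = -897698/9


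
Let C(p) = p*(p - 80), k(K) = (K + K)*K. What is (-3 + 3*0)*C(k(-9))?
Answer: -39852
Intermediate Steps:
k(K) = 2*K² (k(K) = (2*K)*K = 2*K²)
C(p) = p*(-80 + p)
(-3 + 3*0)*C(k(-9)) = (-3 + 3*0)*((2*(-9)²)*(-80 + 2*(-9)²)) = (-3 + 0)*((2*81)*(-80 + 2*81)) = -486*(-80 + 162) = -486*82 = -3*13284 = -39852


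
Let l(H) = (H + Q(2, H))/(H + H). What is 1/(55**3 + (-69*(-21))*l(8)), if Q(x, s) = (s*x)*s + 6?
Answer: 8/1433879 ≈ 5.5793e-6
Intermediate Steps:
Q(x, s) = 6 + x*s**2 (Q(x, s) = x*s**2 + 6 = 6 + x*s**2)
l(H) = (6 + H + 2*H**2)/(2*H) (l(H) = (H + (6 + 2*H**2))/(H + H) = (6 + H + 2*H**2)/((2*H)) = (6 + H + 2*H**2)*(1/(2*H)) = (6 + H + 2*H**2)/(2*H))
1/(55**3 + (-69*(-21))*l(8)) = 1/(55**3 + (-69*(-21))*(1/2 + 8 + 3/8)) = 1/(166375 + 1449*(1/2 + 8 + 3*(1/8))) = 1/(166375 + 1449*(1/2 + 8 + 3/8)) = 1/(166375 + 1449*(71/8)) = 1/(166375 + 102879/8) = 1/(1433879/8) = 8/1433879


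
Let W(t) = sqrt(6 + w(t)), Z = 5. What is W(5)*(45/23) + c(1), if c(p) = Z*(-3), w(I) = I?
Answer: -15 + 45*sqrt(11)/23 ≈ -8.5110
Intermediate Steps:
W(t) = sqrt(6 + t)
c(p) = -15 (c(p) = 5*(-3) = -15)
W(5)*(45/23) + c(1) = sqrt(6 + 5)*(45/23) - 15 = sqrt(11)*(45*(1/23)) - 15 = sqrt(11)*(45/23) - 15 = 45*sqrt(11)/23 - 15 = -15 + 45*sqrt(11)/23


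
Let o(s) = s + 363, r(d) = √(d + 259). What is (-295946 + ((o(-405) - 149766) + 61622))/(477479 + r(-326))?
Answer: -45853740807/56996548877 + 96033*I*√67/56996548877 ≈ -0.8045 + 1.3791e-5*I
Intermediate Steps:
r(d) = √(259 + d)
o(s) = 363 + s
(-295946 + ((o(-405) - 149766) + 61622))/(477479 + r(-326)) = (-295946 + (((363 - 405) - 149766) + 61622))/(477479 + √(259 - 326)) = (-295946 + ((-42 - 149766) + 61622))/(477479 + √(-67)) = (-295946 + (-149808 + 61622))/(477479 + I*√67) = (-295946 - 88186)/(477479 + I*√67) = -384132/(477479 + I*√67)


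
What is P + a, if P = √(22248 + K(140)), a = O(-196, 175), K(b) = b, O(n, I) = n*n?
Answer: 38416 + 2*√5597 ≈ 38566.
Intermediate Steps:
O(n, I) = n²
a = 38416 (a = (-196)² = 38416)
P = 2*√5597 (P = √(22248 + 140) = √22388 = 2*√5597 ≈ 149.63)
P + a = 2*√5597 + 38416 = 38416 + 2*√5597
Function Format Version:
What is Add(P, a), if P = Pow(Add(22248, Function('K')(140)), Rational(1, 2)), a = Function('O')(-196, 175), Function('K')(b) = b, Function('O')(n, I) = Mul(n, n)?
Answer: Add(38416, Mul(2, Pow(5597, Rational(1, 2)))) ≈ 38566.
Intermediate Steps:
Function('O')(n, I) = Pow(n, 2)
a = 38416 (a = Pow(-196, 2) = 38416)
P = Mul(2, Pow(5597, Rational(1, 2))) (P = Pow(Add(22248, 140), Rational(1, 2)) = Pow(22388, Rational(1, 2)) = Mul(2, Pow(5597, Rational(1, 2))) ≈ 149.63)
Add(P, a) = Add(Mul(2, Pow(5597, Rational(1, 2))), 38416) = Add(38416, Mul(2, Pow(5597, Rational(1, 2))))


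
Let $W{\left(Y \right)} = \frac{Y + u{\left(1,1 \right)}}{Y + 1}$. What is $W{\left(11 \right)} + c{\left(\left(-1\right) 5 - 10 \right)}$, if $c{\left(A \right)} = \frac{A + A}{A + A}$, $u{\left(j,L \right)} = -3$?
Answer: $\frac{5}{3} \approx 1.6667$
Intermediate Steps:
$W{\left(Y \right)} = \frac{-3 + Y}{1 + Y}$ ($W{\left(Y \right)} = \frac{Y - 3}{Y + 1} = \frac{-3 + Y}{1 + Y}$)
$c{\left(A \right)} = 1$ ($c{\left(A \right)} = \frac{2 A}{2 A} = 2 A \frac{1}{2 A} = 1$)
$W{\left(11 \right)} + c{\left(\left(-1\right) 5 - 10 \right)} = \frac{-3 + 11}{1 + 11} + 1 = \frac{1}{12} \cdot 8 + 1 = \frac{2}{3} + 1 = \frac{5}{3}$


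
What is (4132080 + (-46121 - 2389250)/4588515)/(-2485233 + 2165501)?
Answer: -142557207713/11030790060 ≈ -12.924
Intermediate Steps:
(4132080 + (-46121 - 2389250)/4588515)/(-2485233 + 2165501) = (4132080 - 2435371*1/4588515)/(-319732) = (4132080 - 2435371/4588515)*(-1/319732) = (18960108625829/4588515)*(-1/319732) = -142557207713/11030790060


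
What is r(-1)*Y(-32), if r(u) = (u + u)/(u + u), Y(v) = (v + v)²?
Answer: 4096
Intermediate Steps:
Y(v) = 4*v² (Y(v) = (2*v)² = 4*v²)
r(u) = 1 (r(u) = (2*u)/((2*u)) = (2*u)*(1/(2*u)) = 1)
r(-1)*Y(-32) = 1*(4*(-32)²) = 1*(4*1024) = 1*4096 = 4096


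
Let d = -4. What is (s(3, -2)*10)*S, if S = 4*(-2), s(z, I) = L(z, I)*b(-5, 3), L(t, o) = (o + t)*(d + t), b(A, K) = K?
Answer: 240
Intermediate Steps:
L(t, o) = (-4 + t)*(o + t) (L(t, o) = (o + t)*(-4 + t) = (-4 + t)*(o + t))
s(z, I) = -12*I - 12*z + 3*z**2 + 3*I*z (s(z, I) = (z**2 - 4*I - 4*z + I*z)*3 = -12*I - 12*z + 3*z**2 + 3*I*z)
S = -8
(s(3, -2)*10)*S = ((-12*(-2) - 12*3 + 3*3**2 + 3*(-2)*3)*10)*(-8) = ((24 - 36 + 3*9 - 18)*10)*(-8) = ((24 - 36 + 27 - 18)*10)*(-8) = -3*10*(-8) = -30*(-8) = 240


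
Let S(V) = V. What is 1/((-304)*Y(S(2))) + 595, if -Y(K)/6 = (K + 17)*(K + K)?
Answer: 82481281/138624 ≈ 595.00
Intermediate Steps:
Y(K) = -12*K*(17 + K) (Y(K) = -6*(K + 17)*(K + K) = -6*(17 + K)*2*K = -12*K*(17 + K))
1/((-304)*Y(S(2))) + 595 = 1/((-304)*((-12*2*(17 + 2)))) + 595 = -1/(304*((-12*2*19))) + 595 = -1/304/(-456) + 595 = -1/304*(-1/456) + 595 = 1/138624 + 595 = 82481281/138624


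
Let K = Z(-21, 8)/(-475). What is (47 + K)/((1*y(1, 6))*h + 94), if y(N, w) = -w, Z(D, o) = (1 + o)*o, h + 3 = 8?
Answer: 22253/30400 ≈ 0.73201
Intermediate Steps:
h = 5 (h = -3 + 8 = 5)
Z(D, o) = o*(1 + o)
K = -72/475 (K = (8*(1 + 8))/(-475) = (8*9)*(-1/475) = 72*(-1/475) = -72/475 ≈ -0.15158)
(47 + K)/((1*y(1, 6))*h + 94) = (47 - 72/475)/((1*(-1*6))*5 + 94) = 22253/(475*((1*(-6))*5 + 94)) = 22253/(475*(-6*5 + 94)) = 22253/(475*(-30 + 94)) = (22253/475)/64 = (22253/475)*(1/64) = 22253/30400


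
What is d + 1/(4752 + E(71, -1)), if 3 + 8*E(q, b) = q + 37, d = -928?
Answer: -35376280/38121 ≈ -928.00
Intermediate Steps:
E(q, b) = 17/4 + q/8 (E(q, b) = -3/8 + (q + 37)/8 = -3/8 + (37 + q)/8 = -3/8 + (37/8 + q/8) = 17/4 + q/8)
d + 1/(4752 + E(71, -1)) = -928 + 1/(4752 + (17/4 + (1/8)*71)) = -928 + 1/(4752 + (17/4 + 71/8)) = -928 + 1/(4752 + 105/8) = -928 + 1/(38121/8) = -928 + 8/38121 = -35376280/38121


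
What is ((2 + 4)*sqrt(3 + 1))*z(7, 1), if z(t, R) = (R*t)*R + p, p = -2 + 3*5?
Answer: 240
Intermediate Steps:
p = 13 (p = -2 + 15 = 13)
z(t, R) = 13 + t*R**2 (z(t, R) = (R*t)*R + 13 = t*R**2 + 13 = 13 + t*R**2)
((2 + 4)*sqrt(3 + 1))*z(7, 1) = ((2 + 4)*sqrt(3 + 1))*(13 + 7*1**2) = (6*sqrt(4))*(13 + 7*1) = (6*2)*(13 + 7) = 12*20 = 240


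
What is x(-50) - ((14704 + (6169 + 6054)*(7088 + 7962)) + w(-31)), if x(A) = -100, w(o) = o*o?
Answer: -183971915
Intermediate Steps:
w(o) = o²
x(-50) - ((14704 + (6169 + 6054)*(7088 + 7962)) + w(-31)) = -100 - ((14704 + (6169 + 6054)*(7088 + 7962)) + (-31)²) = -100 - ((14704 + 12223*15050) + 961) = -100 - ((14704 + 183956150) + 961) = -100 - (183970854 + 961) = -100 - 1*183971815 = -100 - 183971815 = -183971915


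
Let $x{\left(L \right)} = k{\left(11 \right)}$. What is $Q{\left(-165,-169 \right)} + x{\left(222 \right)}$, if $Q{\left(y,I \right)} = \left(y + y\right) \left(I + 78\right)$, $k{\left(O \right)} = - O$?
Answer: $30019$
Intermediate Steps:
$Q{\left(y,I \right)} = 2 y \left(78 + I\right)$
$x{\left(L \right)} = -11$ ($x{\left(L \right)} = \left(-1\right) 11 = -11$)
$Q{\left(-165,-169 \right)} + x{\left(222 \right)} = 2 \left(-165\right) \left(78 - 169\right) - 11 = 2 \left(-165\right) \left(-91\right) - 11 = 30030 - 11 = 30019$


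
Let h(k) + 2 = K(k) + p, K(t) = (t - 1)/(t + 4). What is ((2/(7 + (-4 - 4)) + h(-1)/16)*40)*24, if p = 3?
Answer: -1900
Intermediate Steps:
K(t) = (-1 + t)/(4 + t)
h(k) = 1 + (-1 + k)/(4 + k) (h(k) = -2 + ((-1 + k)/(4 + k) + 3) = -2 + (3 + (-1 + k)/(4 + k)) = 1 + (-1 + k)/(4 + k))
((2/(7 + (-4 - 4)) + h(-1)/16)*40)*24 = ((2/(7 + (-4 - 4)) + ((3 + 2*(-1))/(4 - 1))/16)*40)*24 = ((2/(7 - 8) + ((3 - 2)/3)*(1/16))*40)*24 = ((2/(-1) + ((⅓)*1)*(1/16))*40)*24 = ((2*(-1) + (⅓)*(1/16))*40)*24 = ((-2 + 1/48)*40)*24 = -95/48*40*24 = -475/6*24 = -1900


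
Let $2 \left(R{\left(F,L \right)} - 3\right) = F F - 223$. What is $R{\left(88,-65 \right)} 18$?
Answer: $67743$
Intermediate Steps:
$R{\left(F,L \right)} = - \frac{217}{2} + \frac{F^{2}}{2}$ ($R{\left(F,L \right)} = 3 + \frac{F F - 223}{2} = 3 + \frac{F^{2} - 223}{2} = 3 + \frac{-223 + F^{2}}{2} = 3 + \left(- \frac{223}{2} + \frac{F^{2}}{2}\right) = - \frac{217}{2} + \frac{F^{2}}{2}$)
$R{\left(88,-65 \right)} 18 = \left(- \frac{217}{2} + \frac{88^{2}}{2}\right) 18 = \left(- \frac{217}{2} + \frac{1}{2} \cdot 7744\right) 18 = \left(- \frac{217}{2} + 3872\right) 18 = \frac{7527}{2} \cdot 18 = 67743$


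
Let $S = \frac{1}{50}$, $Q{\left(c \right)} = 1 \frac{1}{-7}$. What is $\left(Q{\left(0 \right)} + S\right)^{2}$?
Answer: $\frac{1849}{122500} \approx 0.015094$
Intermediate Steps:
$Q{\left(c \right)} = - \frac{1}{7}$ ($Q{\left(c \right)} = 1 \left(- \frac{1}{7}\right) = - \frac{1}{7}$)
$S = \frac{1}{50} \approx 0.02$
$\left(Q{\left(0 \right)} + S\right)^{2} = \left(- \frac{1}{7} + \frac{1}{50}\right)^{2} = \left(- \frac{43}{350}\right)^{2} = \frac{1849}{122500}$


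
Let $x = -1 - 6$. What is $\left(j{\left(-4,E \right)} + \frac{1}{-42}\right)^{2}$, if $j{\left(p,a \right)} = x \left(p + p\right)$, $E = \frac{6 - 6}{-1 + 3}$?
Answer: $\frac{5527201}{1764} \approx 3133.3$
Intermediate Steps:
$x = -7$ ($x = -1 - 6 = -7$)
$E = 0$ ($E = \frac{0}{2} = 0 \cdot \frac{1}{2} = 0$)
$j{\left(p,a \right)} = - 14 p$ ($j{\left(p,a \right)} = - 7 \left(p + p\right) = - 7 \cdot 2 p = - 14 p$)
$\left(j{\left(-4,E \right)} + \frac{1}{-42}\right)^{2} = \left(\left(-14\right) \left(-4\right) + \frac{1}{-42}\right)^{2} = \left(56 - \frac{1}{42}\right)^{2} = \left(\frac{2351}{42}\right)^{2} = \frac{5527201}{1764}$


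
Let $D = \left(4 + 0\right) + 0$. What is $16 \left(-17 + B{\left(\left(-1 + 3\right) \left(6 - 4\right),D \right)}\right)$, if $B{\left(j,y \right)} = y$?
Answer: $-208$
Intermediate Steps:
$D = 4$ ($D = 4 + 0 = 4$)
$16 \left(-17 + B{\left(\left(-1 + 3\right) \left(6 - 4\right),D \right)}\right) = 16 \left(-17 + 4\right) = 16 \left(-13\right) = -208$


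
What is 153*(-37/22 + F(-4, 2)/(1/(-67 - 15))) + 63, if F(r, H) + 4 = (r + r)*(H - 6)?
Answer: -7732611/22 ≈ -3.5148e+5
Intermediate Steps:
F(r, H) = -4 + 2*r*(-6 + H) (F(r, H) = -4 + (r + r)*(H - 6) = -4 + (2*r)*(-6 + H) = -4 + 2*r*(-6 + H))
153*(-37/22 + F(-4, 2)/(1/(-67 - 15))) + 63 = 153*(-37/22 + (-4 - 12*(-4) + 2*2*(-4))/(1/(-67 - 15))) + 63 = 153*(-37*1/22 + (-4 + 48 - 16)/(1/(-82))) + 63 = 153*(-37/22 + 28/(-1/82)) + 63 = 153*(-37/22 + 28*(-82)) + 63 = 153*(-37/22 - 2296) + 63 = 153*(-50549/22) + 63 = -7733997/22 + 63 = -7732611/22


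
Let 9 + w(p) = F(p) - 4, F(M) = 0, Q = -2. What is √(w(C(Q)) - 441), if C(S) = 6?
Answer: I*√454 ≈ 21.307*I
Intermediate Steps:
w(p) = -13 (w(p) = -9 + (0 - 4) = -9 - 4 = -13)
√(w(C(Q)) - 441) = √(-13 - 441) = √(-454) = I*√454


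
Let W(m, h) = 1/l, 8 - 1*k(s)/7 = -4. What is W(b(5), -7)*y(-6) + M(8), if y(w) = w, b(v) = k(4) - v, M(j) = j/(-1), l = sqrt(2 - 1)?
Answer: -14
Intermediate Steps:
l = 1 (l = sqrt(1) = 1)
k(s) = 84 (k(s) = 56 - 7*(-4) = 56 + 28 = 84)
M(j) = -j (M(j) = j*(-1) = -j)
b(v) = 84 - v
W(m, h) = 1 (W(m, h) = 1/1 = 1)
W(b(5), -7)*y(-6) + M(8) = 1*(-6) - 1*8 = -6 - 8 = -14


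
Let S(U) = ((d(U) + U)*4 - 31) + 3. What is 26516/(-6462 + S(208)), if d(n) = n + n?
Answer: -13258/1997 ≈ -6.6390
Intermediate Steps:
d(n) = 2*n
S(U) = -28 + 12*U (S(U) = ((2*U + U)*4 - 31) + 3 = ((3*U)*4 - 31) + 3 = (12*U - 31) + 3 = (-31 + 12*U) + 3 = -28 + 12*U)
26516/(-6462 + S(208)) = 26516/(-6462 + (-28 + 12*208)) = 26516/(-6462 + (-28 + 2496)) = 26516/(-6462 + 2468) = 26516/(-3994) = 26516*(-1/3994) = -13258/1997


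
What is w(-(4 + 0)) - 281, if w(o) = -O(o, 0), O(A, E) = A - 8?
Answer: -269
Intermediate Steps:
O(A, E) = -8 + A
w(o) = 8 - o (w(o) = -(-8 + o) = 8 - o)
w(-(4 + 0)) - 281 = (8 - (-1)*(4 + 0)) - 281 = (8 - (-1)*4) - 281 = (8 - 1*(-4)) - 281 = (8 + 4) - 281 = 12 - 281 = -269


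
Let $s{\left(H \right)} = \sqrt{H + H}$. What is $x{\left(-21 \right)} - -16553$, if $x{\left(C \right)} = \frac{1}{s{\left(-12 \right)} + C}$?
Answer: $\frac{2565708}{155} - \frac{2 i \sqrt{6}}{465} \approx 16553.0 - 0.010535 i$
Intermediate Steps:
$s{\left(H \right)} = \sqrt{2} \sqrt{H}$ ($s{\left(H \right)} = \sqrt{2 H} = \sqrt{2} \sqrt{H}$)
$x{\left(C \right)} = \frac{1}{C + 2 i \sqrt{6}}$ ($x{\left(C \right)} = \frac{1}{\sqrt{2} \sqrt{-12} + C} = \frac{1}{\sqrt{2} \cdot 2 i \sqrt{3} + C} = \frac{1}{2 i \sqrt{6} + C} = \frac{1}{C + 2 i \sqrt{6}}$)
$x{\left(-21 \right)} - -16553 = \frac{1}{-21 + 2 i \sqrt{6}} - -16553 = \frac{1}{-21 + 2 i \sqrt{6}} + 16553 = 16553 + \frac{1}{-21 + 2 i \sqrt{6}}$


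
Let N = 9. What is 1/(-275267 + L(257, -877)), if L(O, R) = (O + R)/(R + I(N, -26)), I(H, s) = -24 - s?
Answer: -175/48171601 ≈ -3.6328e-6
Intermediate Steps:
L(O, R) = (O + R)/(2 + R) (L(O, R) = (O + R)/(R + (-24 - 1*(-26))) = (O + R)/(R + (-24 + 26)) = (O + R)/(R + 2) = (O + R)/(2 + R))
1/(-275267 + L(257, -877)) = 1/(-275267 + (257 - 877)/(2 - 877)) = 1/(-275267 - 620/(-875)) = 1/(-275267 - 1/875*(-620)) = 1/(-275267 + 124/175) = 1/(-48171601/175) = -175/48171601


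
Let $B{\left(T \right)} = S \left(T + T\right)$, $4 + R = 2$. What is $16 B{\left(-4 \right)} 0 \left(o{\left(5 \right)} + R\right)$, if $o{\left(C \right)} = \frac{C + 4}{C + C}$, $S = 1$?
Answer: $0$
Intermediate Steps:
$R = -2$ ($R = -4 + 2 = -2$)
$B{\left(T \right)} = 2 T$ ($B{\left(T \right)} = 1 \left(T + T\right) = 1 \cdot 2 T = 2 T$)
$o{\left(C \right)} = \frac{4 + C}{2 C}$
$16 B{\left(-4 \right)} 0 \left(o{\left(5 \right)} + R\right) = 16 \cdot 2 \left(-4\right) 0 \left(\frac{4 + 5}{2 \cdot 5} - 2\right) = 16 \left(-8\right) 0 \left(\frac{1}{2} \cdot \frac{1}{5} \cdot 9 - 2\right) = - 128 \cdot 0 \left(\frac{9}{10} - 2\right) = - 128 \cdot 0 \left(- \frac{11}{10}\right) = \left(-128\right) 0 = 0$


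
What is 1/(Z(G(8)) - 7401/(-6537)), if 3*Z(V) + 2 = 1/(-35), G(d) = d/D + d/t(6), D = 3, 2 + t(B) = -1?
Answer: 228795/104326 ≈ 2.1931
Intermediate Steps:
t(B) = -3 (t(B) = -2 - 1 = -3)
G(d) = 0 (G(d) = d/3 + d/(-3) = d*(⅓) + d*(-⅓) = d/3 - d/3 = 0)
Z(V) = -71/105 (Z(V) = -⅔ + (⅓)/(-35) = -⅔ + (⅓)*(-1/35) = -⅔ - 1/105 = -71/105)
1/(Z(G(8)) - 7401/(-6537)) = 1/(-71/105 - 7401/(-6537)) = 1/(-71/105 - 7401*(-1/6537)) = 1/(-71/105 + 2467/2179) = 1/(104326/228795) = 228795/104326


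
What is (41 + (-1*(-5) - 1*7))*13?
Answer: 507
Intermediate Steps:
(41 + (-1*(-5) - 1*7))*13 = (41 + (5 - 7))*13 = (41 - 2)*13 = 39*13 = 507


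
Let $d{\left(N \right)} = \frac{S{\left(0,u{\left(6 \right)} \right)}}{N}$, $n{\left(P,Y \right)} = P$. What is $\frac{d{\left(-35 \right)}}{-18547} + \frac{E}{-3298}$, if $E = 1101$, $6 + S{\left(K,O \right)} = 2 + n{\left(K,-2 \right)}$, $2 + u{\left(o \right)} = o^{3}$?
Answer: $- \frac{42042461}{125934130} \approx -0.33384$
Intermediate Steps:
$u{\left(o \right)} = -2 + o^{3}$
$S{\left(K,O \right)} = -4 + K$ ($S{\left(K,O \right)} = -6 + \left(2 + K\right) = -4 + K$)
$d{\left(N \right)} = - \frac{4}{N}$ ($d{\left(N \right)} = \frac{-4 + 0}{N} = - \frac{4}{N}$)
$\frac{d{\left(-35 \right)}}{-18547} + \frac{E}{-3298} = \frac{\left(-4\right) \frac{1}{-35}}{-18547} + \frac{1101}{-3298} = \left(-4\right) \left(- \frac{1}{35}\right) \left(- \frac{1}{18547}\right) + 1101 \left(- \frac{1}{3298}\right) = \frac{4}{35} \left(- \frac{1}{18547}\right) - \frac{1101}{3298} = - \frac{4}{649145} - \frac{1101}{3298} = - \frac{42042461}{125934130}$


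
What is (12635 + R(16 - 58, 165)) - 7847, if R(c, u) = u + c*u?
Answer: -1977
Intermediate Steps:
(12635 + R(16 - 58, 165)) - 7847 = (12635 + 165*(1 + (16 - 58))) - 7847 = (12635 + 165*(1 - 42)) - 7847 = (12635 + 165*(-41)) - 7847 = (12635 - 6765) - 7847 = 5870 - 7847 = -1977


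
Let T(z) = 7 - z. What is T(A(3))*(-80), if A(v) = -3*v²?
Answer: -2720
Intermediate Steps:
T(A(3))*(-80) = (7 - (-3)*3²)*(-80) = (7 - (-3)*9)*(-80) = (7 - 1*(-27))*(-80) = (7 + 27)*(-80) = 34*(-80) = -2720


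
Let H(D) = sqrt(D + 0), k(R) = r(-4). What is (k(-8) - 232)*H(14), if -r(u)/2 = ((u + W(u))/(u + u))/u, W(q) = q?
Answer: -463*sqrt(14)/2 ≈ -866.19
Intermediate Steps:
r(u) = -2/u (r(u) = -2*(u + u)/(u + u)/u = -2*(2*u)/((2*u))/u = -2*(2*u)*(1/(2*u))/u = -2/u)
k(R) = 1/2 (k(R) = -2/(-4) = -2*(-1/4) = 1/2)
H(D) = sqrt(D)
(k(-8) - 232)*H(14) = (1/2 - 232)*sqrt(14) = -463*sqrt(14)/2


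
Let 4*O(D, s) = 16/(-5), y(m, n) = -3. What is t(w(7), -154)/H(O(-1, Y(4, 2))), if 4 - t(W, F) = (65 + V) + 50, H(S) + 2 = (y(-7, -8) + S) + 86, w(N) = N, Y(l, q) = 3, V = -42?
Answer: -345/401 ≈ -0.86035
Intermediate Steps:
O(D, s) = -⅘ (O(D, s) = (16/(-5))/4 = (16*(-⅕))/4 = (¼)*(-16/5) = -⅘)
H(S) = 81 + S (H(S) = -2 + ((-3 + S) + 86) = -2 + (83 + S) = 81 + S)
t(W, F) = -69 (t(W, F) = 4 - ((65 - 42) + 50) = 4 - (23 + 50) = 4 - 1*73 = 4 - 73 = -69)
t(w(7), -154)/H(O(-1, Y(4, 2))) = -69/(81 - ⅘) = -69/401/5 = -69*5/401 = -345/401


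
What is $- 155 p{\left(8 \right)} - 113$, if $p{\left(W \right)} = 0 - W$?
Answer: $1127$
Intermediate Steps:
$p{\left(W \right)} = - W$
$- 155 p{\left(8 \right)} - 113 = - 155 \left(\left(-1\right) 8\right) - 113 = \left(-155\right) \left(-8\right) - 113 = 1240 - 113 = 1127$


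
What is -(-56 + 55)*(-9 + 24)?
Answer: 15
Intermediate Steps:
-(-56 + 55)*(-9 + 24) = -(-1)*15 = -1*(-15) = 15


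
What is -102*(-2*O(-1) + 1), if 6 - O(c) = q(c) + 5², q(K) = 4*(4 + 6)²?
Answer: -85578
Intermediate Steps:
q(K) = 400 (q(K) = 4*10² = 4*100 = 400)
O(c) = -419 (O(c) = 6 - (400 + 5²) = 6 - (400 + 25) = 6 - 1*425 = 6 - 425 = -419)
-102*(-2*O(-1) + 1) = -102*(-2*(-419) + 1) = -102*(838 + 1) = -102*839 = -85578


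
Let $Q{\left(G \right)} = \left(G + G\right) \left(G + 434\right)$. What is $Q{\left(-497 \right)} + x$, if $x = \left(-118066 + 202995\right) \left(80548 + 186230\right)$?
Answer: $22657251384$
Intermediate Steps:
$Q{\left(G \right)} = 2 G \left(434 + G\right)$
$x = 22657188762$ ($x = 84929 \cdot 266778 = 22657188762$)
$Q{\left(-497 \right)} + x = 2 \left(-497\right) \left(434 - 497\right) + 22657188762 = 2 \left(-497\right) \left(-63\right) + 22657188762 = 62622 + 22657188762 = 22657251384$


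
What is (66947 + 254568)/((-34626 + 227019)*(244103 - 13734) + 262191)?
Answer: 321515/44321645208 ≈ 7.2541e-6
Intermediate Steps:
(66947 + 254568)/((-34626 + 227019)*(244103 - 13734) + 262191) = 321515/(192393*230369 + 262191) = 321515/(44321383017 + 262191) = 321515/44321645208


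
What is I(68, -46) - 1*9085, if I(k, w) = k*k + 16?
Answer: -4445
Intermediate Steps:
I(k, w) = 16 + k² (I(k, w) = k² + 16 = 16 + k²)
I(68, -46) - 1*9085 = (16 + 68²) - 1*9085 = (16 + 4624) - 9085 = 4640 - 9085 = -4445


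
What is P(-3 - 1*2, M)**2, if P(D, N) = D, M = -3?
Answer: 25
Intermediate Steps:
P(-3 - 1*2, M)**2 = (-3 - 1*2)**2 = (-3 - 2)**2 = (-5)**2 = 25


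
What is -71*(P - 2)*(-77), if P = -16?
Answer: -98406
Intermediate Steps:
-71*(P - 2)*(-77) = -71*(-16 - 2)*(-77) = -71*(-18)*(-77) = 1278*(-77) = -98406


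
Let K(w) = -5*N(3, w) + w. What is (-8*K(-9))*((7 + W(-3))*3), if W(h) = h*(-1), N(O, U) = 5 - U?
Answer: 18960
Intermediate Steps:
W(h) = -h
K(w) = -25 + 6*w (K(w) = -5*(5 - w) + w = (-25 + 5*w) + w = -25 + 6*w)
(-8*K(-9))*((7 + W(-3))*3) = (-8*(-25 + 6*(-9)))*((7 - 1*(-3))*3) = (-8*(-25 - 54))*((7 + 3)*3) = (-8*(-79))*(10*3) = 632*30 = 18960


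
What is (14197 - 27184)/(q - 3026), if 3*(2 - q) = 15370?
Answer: 38961/24442 ≈ 1.5940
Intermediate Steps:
q = -15364/3 (q = 2 - 1/3*15370 = 2 - 15370/3 = -15364/3 ≈ -5121.3)
(14197 - 27184)/(q - 3026) = (14197 - 27184)/(-15364/3 - 3026) = -12987/(-24442/3) = -12987*(-3/24442) = 38961/24442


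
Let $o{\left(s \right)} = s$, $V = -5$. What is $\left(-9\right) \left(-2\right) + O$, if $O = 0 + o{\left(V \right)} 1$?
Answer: $13$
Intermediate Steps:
$O = -5$ ($O = 0 - 5 = -5$)
$\left(-9\right) \left(-2\right) + O = \left(-9\right) \left(-2\right) - 5 = 18 - 5 = 13$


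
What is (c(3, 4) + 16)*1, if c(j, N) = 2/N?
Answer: 33/2 ≈ 16.500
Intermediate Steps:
(c(3, 4) + 16)*1 = (2/4 + 16)*1 = (2*(1/4) + 16)*1 = (1/2 + 16)*1 = (33/2)*1 = 33/2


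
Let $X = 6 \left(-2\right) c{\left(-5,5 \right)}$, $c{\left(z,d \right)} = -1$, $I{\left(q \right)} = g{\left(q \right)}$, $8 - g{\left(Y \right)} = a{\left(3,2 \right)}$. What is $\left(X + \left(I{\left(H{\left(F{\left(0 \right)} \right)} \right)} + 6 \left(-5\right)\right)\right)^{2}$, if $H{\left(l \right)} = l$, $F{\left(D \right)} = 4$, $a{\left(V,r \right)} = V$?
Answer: $169$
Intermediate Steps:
$g{\left(Y \right)} = 5$ ($g{\left(Y \right)} = 8 - 3 = 5$)
$I{\left(q \right)} = 5$
$X = 12$ ($X = 6 \left(-2\right) \left(-1\right) = \left(-12\right) \left(-1\right) = 12$)
$\left(X + \left(I{\left(H{\left(F{\left(0 \right)} \right)} \right)} + 6 \left(-5\right)\right)\right)^{2} = \left(12 + \left(5 + 6 \left(-5\right)\right)\right)^{2} = \left(12 + \left(5 - 30\right)\right)^{2} = \left(12 - 25\right)^{2} = \left(-13\right)^{2} = 169$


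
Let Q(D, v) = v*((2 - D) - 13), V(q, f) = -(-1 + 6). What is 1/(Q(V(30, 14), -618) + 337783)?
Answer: 1/341491 ≈ 2.9283e-6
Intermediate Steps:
V(q, f) = -5 (V(q, f) = -1*5 = -5)
Q(D, v) = v*(-11 - D)
1/(Q(V(30, 14), -618) + 337783) = 1/(-1*(-618)*(11 - 5) + 337783) = 1/(-1*(-618)*6 + 337783) = 1/(3708 + 337783) = 1/341491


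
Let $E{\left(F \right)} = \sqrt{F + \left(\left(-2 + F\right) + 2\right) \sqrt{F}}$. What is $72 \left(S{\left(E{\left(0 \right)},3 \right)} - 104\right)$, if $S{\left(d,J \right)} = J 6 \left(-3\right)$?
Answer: $-11376$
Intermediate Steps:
$E{\left(F \right)} = \sqrt{F + F^{\frac{3}{2}}}$ ($E{\left(F \right)} = \sqrt{F + F \sqrt{F}} = \sqrt{F + F^{\frac{3}{2}}}$)
$S{\left(d,J \right)} = - 18 J$ ($S{\left(d,J \right)} = 6 J \left(-3\right) = - 18 J$)
$72 \left(S{\left(E{\left(0 \right)},3 \right)} - 104\right) = 72 \left(\left(-18\right) 3 - 104\right) = 72 \left(-54 - 104\right) = 72 \left(-158\right) = -11376$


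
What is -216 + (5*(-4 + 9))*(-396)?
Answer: -10116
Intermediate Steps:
-216 + (5*(-4 + 9))*(-396) = -216 + (5*5)*(-396) = -216 + 25*(-396) = -216 - 9900 = -10116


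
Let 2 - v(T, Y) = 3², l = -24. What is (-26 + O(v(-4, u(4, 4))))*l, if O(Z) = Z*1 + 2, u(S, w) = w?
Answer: 744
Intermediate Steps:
v(T, Y) = -7 (v(T, Y) = 2 - 1*3² = 2 - 1*9 = 2 - 9 = -7)
O(Z) = 2 + Z (O(Z) = Z + 2 = 2 + Z)
(-26 + O(v(-4, u(4, 4))))*l = (-26 + (2 - 7))*(-24) = (-26 - 5)*(-24) = -31*(-24) = 744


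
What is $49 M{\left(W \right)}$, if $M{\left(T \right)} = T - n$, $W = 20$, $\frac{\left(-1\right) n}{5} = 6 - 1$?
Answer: $2205$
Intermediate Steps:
$n = -25$ ($n = - 5 \left(6 - 1\right) = \left(-5\right) 5 = -25$)
$M{\left(T \right)} = 25 + T$ ($M{\left(T \right)} = T - -25 = T + 25 = 25 + T$)
$49 M{\left(W \right)} = 49 \left(25 + 20\right) = 49 \cdot 45 = 2205$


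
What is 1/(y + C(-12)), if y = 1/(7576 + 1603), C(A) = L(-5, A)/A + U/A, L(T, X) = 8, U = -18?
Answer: 55074/45901 ≈ 1.1998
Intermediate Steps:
C(A) = -10/A (C(A) = 8/A - 18/A = -10/A)
y = 1/9179 ≈ 0.00010894
1/(y + C(-12)) = 1/(1/9179 - 10/(-12)) = 1/(1/9179 - 10*(-1/12)) = 1/(1/9179 + ⅚) = 1/(45901/55074) = 55074/45901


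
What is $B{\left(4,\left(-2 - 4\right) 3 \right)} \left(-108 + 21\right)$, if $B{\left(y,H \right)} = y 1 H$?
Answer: $6264$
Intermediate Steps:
$B{\left(y,H \right)} = H y$ ($B{\left(y,H \right)} = y H = H y$)
$B{\left(4,\left(-2 - 4\right) 3 \right)} \left(-108 + 21\right) = \left(-2 - 4\right) 3 \cdot 4 \left(-108 + 21\right) = \left(-6\right) 3 \cdot 4 \left(-87\right) = \left(-18\right) 4 \left(-87\right) = \left(-72\right) \left(-87\right) = 6264$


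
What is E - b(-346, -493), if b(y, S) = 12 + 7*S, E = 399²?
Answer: 162640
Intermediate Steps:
E = 159201
E - b(-346, -493) = 159201 - (12 + 7*(-493)) = 159201 - (12 - 3451) = 159201 - 1*(-3439) = 159201 + 3439 = 162640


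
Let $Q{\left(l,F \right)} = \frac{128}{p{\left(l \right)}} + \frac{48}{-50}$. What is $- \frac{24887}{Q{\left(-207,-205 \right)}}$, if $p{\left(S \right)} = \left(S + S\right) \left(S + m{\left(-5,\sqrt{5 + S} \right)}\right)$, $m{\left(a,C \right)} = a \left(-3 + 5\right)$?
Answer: $\frac{27947478825}{1076456} \approx 25963.0$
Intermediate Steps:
$m{\left(a,C \right)} = 2 a$ ($m{\left(a,C \right)} = a 2 = 2 a$)
$p{\left(S \right)} = 2 S \left(-10 + S\right)$ ($p{\left(S \right)} = \left(S + S\right) \left(S + 2 \left(-5\right)\right) = 2 S \left(S - 10\right) = 2 S \left(-10 + S\right)$)
$Q{\left(l,F \right)} = - \frac{24}{25} + \frac{64}{l \left(-10 + l\right)}$ ($Q{\left(l,F \right)} = \frac{128}{2 l \left(-10 + l\right)} + \frac{48}{-50} = 128 \frac{1}{2 l \left(-10 + l\right)} + 48 \left(- \frac{1}{50}\right) = \frac{64}{l \left(-10 + l\right)} - \frac{24}{25} = - \frac{24}{25} + \frac{64}{l \left(-10 + l\right)}$)
$- \frac{24887}{Q{\left(-207,-205 \right)}} = - \frac{24887}{\frac{8}{25} \frac{1}{-207} \frac{1}{-10 - 207} \left(200 - - 621 \left(-10 - 207\right)\right)} = - \frac{24887}{\frac{8}{25} \left(- \frac{1}{207}\right) \frac{1}{-217} \left(200 - \left(-621\right) \left(-217\right)\right)} = - \frac{24887}{\frac{8}{25} \left(- \frac{1}{207}\right) \left(- \frac{1}{217}\right) \left(200 - 134757\right)} = - \frac{24887}{\frac{8}{25} \left(- \frac{1}{207}\right) \left(- \frac{1}{217}\right) \left(-134557\right)} = - \frac{24887}{- \frac{1076456}{1122975}} = \left(-24887\right) \left(- \frac{1122975}{1076456}\right) = \frac{27947478825}{1076456}$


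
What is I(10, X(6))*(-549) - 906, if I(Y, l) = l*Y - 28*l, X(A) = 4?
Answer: 38622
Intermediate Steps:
I(Y, l) = -28*l + Y*l (I(Y, l) = Y*l - 28*l = -28*l + Y*l)
I(10, X(6))*(-549) - 906 = (4*(-28 + 10))*(-549) - 906 = (4*(-18))*(-549) - 906 = -72*(-549) - 906 = 39528 - 906 = 38622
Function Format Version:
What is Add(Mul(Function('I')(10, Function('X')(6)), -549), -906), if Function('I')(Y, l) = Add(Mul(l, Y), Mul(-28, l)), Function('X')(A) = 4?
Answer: 38622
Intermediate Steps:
Function('I')(Y, l) = Add(Mul(-28, l), Mul(Y, l)) (Function('I')(Y, l) = Add(Mul(Y, l), Mul(-28, l)) = Add(Mul(-28, l), Mul(Y, l)))
Add(Mul(Function('I')(10, Function('X')(6)), -549), -906) = Add(Mul(Mul(4, Add(-28, 10)), -549), -906) = Add(Mul(Mul(4, -18), -549), -906) = Add(Mul(-72, -549), -906) = Add(39528, -906) = 38622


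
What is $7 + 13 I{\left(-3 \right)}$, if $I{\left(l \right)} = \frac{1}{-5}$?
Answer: $\frac{22}{5} \approx 4.4$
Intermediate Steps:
$I{\left(l \right)} = - \frac{1}{5}$
$7 + 13 I{\left(-3 \right)} = 7 + 13 \left(- \frac{1}{5}\right) = 7 - \frac{13}{5} = \frac{22}{5}$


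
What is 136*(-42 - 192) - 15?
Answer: -31839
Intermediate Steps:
136*(-42 - 192) - 15 = 136*(-234) - 15 = -31824 - 15 = -31839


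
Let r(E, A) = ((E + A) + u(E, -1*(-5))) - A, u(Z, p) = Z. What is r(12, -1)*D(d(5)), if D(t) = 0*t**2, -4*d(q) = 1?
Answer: 0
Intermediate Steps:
d(q) = -1/4 (d(q) = -1/4*1 = -1/4)
D(t) = 0
r(E, A) = 2*E (r(E, A) = ((E + A) + E) - A = ((A + E) + E) - A = (A + 2*E) - A = 2*E)
r(12, -1)*D(d(5)) = (2*12)*0 = 24*0 = 0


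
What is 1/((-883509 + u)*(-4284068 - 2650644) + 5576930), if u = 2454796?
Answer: -1/10896417237414 ≈ -9.1773e-14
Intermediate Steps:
1/((-883509 + u)*(-4284068 - 2650644) + 5576930) = 1/((-883509 + 2454796)*(-4284068 - 2650644) + 5576930) = 1/(1571287*(-6934712) + 5576930) = 1/(-10896422814344 + 5576930) = 1/(-10896417237414) = -1/10896417237414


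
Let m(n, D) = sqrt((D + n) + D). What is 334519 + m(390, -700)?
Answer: 334519 + I*sqrt(1010) ≈ 3.3452e+5 + 31.78*I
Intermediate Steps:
m(n, D) = sqrt(n + 2*D)
334519 + m(390, -700) = 334519 + sqrt(390 + 2*(-700)) = 334519 + sqrt(390 - 1400) = 334519 + sqrt(-1010) = 334519 + I*sqrt(1010)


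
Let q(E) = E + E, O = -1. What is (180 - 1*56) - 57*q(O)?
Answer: 238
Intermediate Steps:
q(E) = 2*E
(180 - 1*56) - 57*q(O) = (180 - 1*56) - 114*(-1) = (180 - 56) - 57*(-2) = 124 + 114 = 238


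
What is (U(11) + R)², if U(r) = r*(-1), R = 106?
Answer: 9025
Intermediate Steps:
U(r) = -r
(U(11) + R)² = (-1*11 + 106)² = (-11 + 106)² = 95² = 9025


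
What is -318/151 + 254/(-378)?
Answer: -79279/28539 ≈ -2.7779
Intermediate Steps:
-318/151 + 254/(-378) = -318*1/151 + 254*(-1/378) = -318/151 - 127/189 = -79279/28539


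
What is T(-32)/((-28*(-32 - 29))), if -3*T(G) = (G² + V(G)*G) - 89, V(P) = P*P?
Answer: 10611/1708 ≈ 6.2125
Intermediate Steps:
V(P) = P²
T(G) = 89/3 - G²/3 - G³/3 (T(G) = -((G² + G²*G) - 89)/3 = -((G² + G³) - 89)/3 = -(-89 + G² + G³)/3 = 89/3 - G²/3 - G³/3)
T(-32)/((-28*(-32 - 29))) = (89/3 - ⅓*(-32)² - ⅓*(-32)³)/((-28*(-32 - 29))) = (89/3 - ⅓*1024 - ⅓*(-32768))/((-28*(-61))) = (89/3 - 1024/3 + 32768/3)/1708 = 10611*(1/1708) = 10611/1708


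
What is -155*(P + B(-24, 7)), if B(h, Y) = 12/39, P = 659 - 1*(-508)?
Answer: -2352125/13 ≈ -1.8093e+5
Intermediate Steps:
P = 1167 (P = 659 + 508 = 1167)
B(h, Y) = 4/13 (B(h, Y) = 12*(1/39) = 4/13)
-155*(P + B(-24, 7)) = -155*(1167 + 4/13) = -155*15175/13 = -2352125/13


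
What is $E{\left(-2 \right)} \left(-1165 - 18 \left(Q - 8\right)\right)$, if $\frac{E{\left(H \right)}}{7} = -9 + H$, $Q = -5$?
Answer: $71687$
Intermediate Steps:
$E{\left(H \right)} = -63 + 7 H$ ($E{\left(H \right)} = 7 \left(-9 + H\right) = -63 + 7 H$)
$E{\left(-2 \right)} \left(-1165 - 18 \left(Q - 8\right)\right) = \left(-63 + 7 \left(-2\right)\right) \left(-1165 - 18 \left(-5 - 8\right)\right) = \left(-63 - 14\right) \left(-1165 - -234\right) = - 77 \left(-1165 + 234\right) = \left(-77\right) \left(-931\right) = 71687$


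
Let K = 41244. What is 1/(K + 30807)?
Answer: 1/72051 ≈ 1.3879e-5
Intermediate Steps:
1/(K + 30807) = 1/(41244 + 30807) = 1/72051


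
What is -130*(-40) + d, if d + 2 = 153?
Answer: 5351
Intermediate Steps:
d = 151 (d = -2 + 153 = 151)
-130*(-40) + d = -130*(-40) + 151 = 5200 + 151 = 5351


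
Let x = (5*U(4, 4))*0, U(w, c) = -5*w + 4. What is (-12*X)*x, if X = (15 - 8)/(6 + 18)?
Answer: 0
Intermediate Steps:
X = 7/24 ≈ 0.29167
U(w, c) = 4 - 5*w
x = 0 (x = (5*(4 - 5*4))*0 = (5*(4 - 20))*0 = (5*(-16))*0 = -80*0 = 0)
(-12*X)*x = -12*7/24*0 = -7/2*0 = 0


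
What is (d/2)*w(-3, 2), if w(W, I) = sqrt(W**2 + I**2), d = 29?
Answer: 29*sqrt(13)/2 ≈ 52.281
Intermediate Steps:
w(W, I) = sqrt(I**2 + W**2)
(d/2)*w(-3, 2) = (29/2)*sqrt(2**2 + (-3)**2) = ((1/2)*29)*sqrt(4 + 9) = 29*sqrt(13)/2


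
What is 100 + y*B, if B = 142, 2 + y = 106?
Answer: 14868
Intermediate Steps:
y = 104 (y = -2 + 106 = 104)
100 + y*B = 100 + 104*142 = 100 + 14768 = 14868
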